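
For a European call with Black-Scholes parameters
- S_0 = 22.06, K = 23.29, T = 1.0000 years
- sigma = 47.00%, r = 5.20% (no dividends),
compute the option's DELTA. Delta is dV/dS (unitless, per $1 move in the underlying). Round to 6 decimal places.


Answer: Delta = 0.591030

Derivation:
d1 = 0.2301955956; d2 = -0.2398044044
phi(d1) = 0.3885110995; exp(-qT) = 1.0000000000; exp(-rT) = 0.9493288668
N(d1) = 0.5910301079
Delta = exp(-qT) * N(d1) = 1.0000000000 * 0.5910301079 = 0.591030


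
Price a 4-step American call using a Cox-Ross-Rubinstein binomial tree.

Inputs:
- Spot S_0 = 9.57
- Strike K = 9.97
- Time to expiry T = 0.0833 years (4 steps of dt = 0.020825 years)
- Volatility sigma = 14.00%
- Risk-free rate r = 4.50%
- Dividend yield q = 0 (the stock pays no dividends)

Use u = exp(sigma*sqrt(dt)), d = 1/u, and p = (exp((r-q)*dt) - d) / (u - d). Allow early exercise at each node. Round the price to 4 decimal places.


Answer: Price = V(0,0) = 0.0291

Derivation:
dt = T/N = 0.020825
u = exp(sigma*sqrt(dt)) = 1.020409; d = 1/u = 0.979999
p = (exp((r-q)*dt) - d) / (u - d) = 0.518151
Discount per step: exp(-r*dt) = 0.999063
Stock lattice S(k, i) with i counting down-moves:
  k=0: S(0,0) = 9.5700
  k=1: S(1,0) = 9.7653; S(1,1) = 9.3786
  k=2: S(2,0) = 9.9646; S(2,1) = 9.5700; S(2,2) = 9.1910
  k=3: S(3,0) = 10.1680; S(3,1) = 9.7653; S(3,2) = 9.3786; S(3,3) = 9.0072
  k=4: S(4,0) = 10.3755; S(4,1) = 9.9646; S(4,2) = 9.5700; S(4,3) = 9.1910; S(4,4) = 8.8270
Terminal payoffs V(N, i) = max(S_T - K, 0):
  V(4,0) = 0.405488; V(4,1) = 0.000000; V(4,2) = 0.000000; V(4,3) = 0.000000; V(4,4) = 0.000000
Backward induction: V(k, i) = exp(-r*dt) * [p * V(k+1, i) + (1-p) * V(k+1, i+1)]; then take max(V_cont, immediate exercise) for American.
  V(3,0) = exp(-r*dt) * [p*0.405488 + (1-p)*0.000000] = 0.209907; exercise = 0.197973; V(3,0) = max -> 0.209907
  V(3,1) = exp(-r*dt) * [p*0.000000 + (1-p)*0.000000] = 0.000000; exercise = 0.000000; V(3,1) = max -> 0.000000
  V(3,2) = exp(-r*dt) * [p*0.000000 + (1-p)*0.000000] = 0.000000; exercise = 0.000000; V(3,2) = max -> 0.000000
  V(3,3) = exp(-r*dt) * [p*0.000000 + (1-p)*0.000000] = 0.000000; exercise = 0.000000; V(3,3) = max -> 0.000000
  V(2,0) = exp(-r*dt) * [p*0.209907 + (1-p)*0.000000] = 0.108662; exercise = 0.000000; V(2,0) = max -> 0.108662
  V(2,1) = exp(-r*dt) * [p*0.000000 + (1-p)*0.000000] = 0.000000; exercise = 0.000000; V(2,1) = max -> 0.000000
  V(2,2) = exp(-r*dt) * [p*0.000000 + (1-p)*0.000000] = 0.000000; exercise = 0.000000; V(2,2) = max -> 0.000000
  V(1,0) = exp(-r*dt) * [p*0.108662 + (1-p)*0.000000] = 0.056250; exercise = 0.000000; V(1,0) = max -> 0.056250
  V(1,1) = exp(-r*dt) * [p*0.000000 + (1-p)*0.000000] = 0.000000; exercise = 0.000000; V(1,1) = max -> 0.000000
  V(0,0) = exp(-r*dt) * [p*0.056250 + (1-p)*0.000000] = 0.029119; exercise = 0.000000; V(0,0) = max -> 0.029119


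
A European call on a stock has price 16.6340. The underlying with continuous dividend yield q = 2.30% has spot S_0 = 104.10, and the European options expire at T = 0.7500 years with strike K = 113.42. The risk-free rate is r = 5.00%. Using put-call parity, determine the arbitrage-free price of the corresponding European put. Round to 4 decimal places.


Answer: Put price = 23.5598

Derivation:
Put-call parity: C - P = S_0 * exp(-qT) - K * exp(-rT).
S_0 * exp(-qT) = 104.1000 * 0.98289793 = 102.31967445
K * exp(-rT) = 113.4200 * 0.96319442 = 109.24551086
P = C - S*exp(-qT) + K*exp(-rT)
P = 16.6340 - 102.31967445 + 109.24551086 = 23.5598


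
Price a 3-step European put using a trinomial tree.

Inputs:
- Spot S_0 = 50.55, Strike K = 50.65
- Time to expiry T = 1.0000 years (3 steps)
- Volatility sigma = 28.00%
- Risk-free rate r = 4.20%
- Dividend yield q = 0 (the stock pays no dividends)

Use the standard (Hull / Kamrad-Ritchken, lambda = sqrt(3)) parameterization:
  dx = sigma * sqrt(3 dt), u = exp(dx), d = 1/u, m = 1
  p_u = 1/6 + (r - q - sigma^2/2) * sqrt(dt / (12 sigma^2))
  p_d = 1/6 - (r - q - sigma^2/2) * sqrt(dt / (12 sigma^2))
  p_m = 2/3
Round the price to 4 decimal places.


Answer: Price = V(0,0) = 4.0895

Derivation:
dt = T/N = 0.333333; dx = sigma*sqrt(3*dt) = 0.280000
u = exp(dx) = 1.323130; d = 1/u = 0.755784
p_u = 0.168333, p_m = 0.666667, p_d = 0.165000
Discount per step: exp(-r*dt) = 0.986098
Stock lattice S(k, j) with j the centered position index:
  k=0: S(0,+0) = 50.5500
  k=1: S(1,-1) = 38.2049; S(1,+0) = 50.5500; S(1,+1) = 66.8842
  k=2: S(2,-2) = 28.8746; S(2,-1) = 38.2049; S(2,+0) = 50.5500; S(2,+1) = 66.8842; S(2,+2) = 88.4965
  k=3: S(3,-3) = 21.8230; S(3,-2) = 28.8746; S(3,-1) = 38.2049; S(3,+0) = 50.5500; S(3,+1) = 66.8842; S(3,+2) = 88.4965; S(3,+3) = 117.0924
Terminal payoffs V(N, j) = max(K - S_T, 0):
  V(3,-3) = 28.827033; V(3,-2) = 21.775382; V(3,-1) = 12.445132; V(3,+0) = 0.100000; V(3,+1) = 0.000000; V(3,+2) = 0.000000; V(3,+3) = 0.000000
Backward induction: V(k, j) = exp(-r*dt) * [p_u * V(k+1, j+1) + p_m * V(k+1, j) + p_d * V(k+1, j-1)]
  V(2,-2) = exp(-r*dt) * [p_u*12.445132 + p_m*21.775382 + p_d*28.827033] = 21.071240
  V(2,-1) = exp(-r*dt) * [p_u*0.100000 + p_m*12.445132 + p_d*21.775382] = 11.740996
  V(2,+0) = exp(-r*dt) * [p_u*0.000000 + p_m*0.100000 + p_d*12.445132] = 2.090639
  V(2,+1) = exp(-r*dt) * [p_u*0.000000 + p_m*0.000000 + p_d*0.100000] = 0.016271
  V(2,+2) = exp(-r*dt) * [p_u*0.000000 + p_m*0.000000 + p_d*0.000000] = 0.000000
  V(1,-1) = exp(-r*dt) * [p_u*2.090639 + p_m*11.740996 + p_d*21.071240] = 11.493962
  V(1,+0) = exp(-r*dt) * [p_u*0.016271 + p_m*2.090639 + p_d*11.740996] = 3.287415
  V(1,+1) = exp(-r*dt) * [p_u*0.000000 + p_m*0.016271 + p_d*2.090639] = 0.350856
  V(0,+0) = exp(-r*dt) * [p_u*0.350856 + p_m*3.287415 + p_d*11.493962] = 4.089519


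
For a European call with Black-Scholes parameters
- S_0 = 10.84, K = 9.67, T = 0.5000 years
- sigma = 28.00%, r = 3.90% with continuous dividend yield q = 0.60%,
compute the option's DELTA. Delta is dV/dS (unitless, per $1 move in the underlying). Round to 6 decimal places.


d1 = 0.7592038155; d2 = 0.5612139168
phi(d1) = 0.2990532135; exp(-qT) = 0.9970044955; exp(-rT) = 0.9806888952
N(d1) = 0.7761346780
Delta = exp(-qT) * N(d1) = 0.9970044955 * 0.7761346780 = 0.773810

Answer: Delta = 0.773810


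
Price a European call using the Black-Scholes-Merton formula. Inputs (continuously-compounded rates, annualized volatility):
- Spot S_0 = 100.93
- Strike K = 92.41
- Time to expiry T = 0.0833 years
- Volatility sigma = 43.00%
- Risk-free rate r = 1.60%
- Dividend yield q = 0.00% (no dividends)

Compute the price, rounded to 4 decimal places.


Answer: Price = 10.2916

Derivation:
d1 = (ln(S/K) + (r - q + 0.5*sigma^2) * T) / (sigma * sqrt(T)) = 0.78341339
d2 = d1 - sigma * sqrt(T) = 0.65930791
exp(-rT) = 0.99866809; exp(-qT) = 1.00000000
C = S_0 * exp(-qT) * N(d1) - K * exp(-rT) * N(d2)
N(d1) = 0.78330780; N(d2) = 0.74515097
C = 100.9300 * 1.00000000 * 0.78330780 - 92.4100 * 0.99866809 * 0.74515097 = 10.2916


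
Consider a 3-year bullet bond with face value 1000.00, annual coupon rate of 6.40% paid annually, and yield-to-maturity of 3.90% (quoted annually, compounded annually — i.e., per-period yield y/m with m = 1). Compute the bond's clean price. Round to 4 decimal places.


Coupon per period c = face * coupon_rate / m = 64.000000
Periods per year m = 1; per-period yield y/m = 0.039000
Number of cashflows N = 3
Cashflows (t years, CF_t, discount factor 1/(1+y/m)^(m*t), PV):
  t = 1.0000: CF_t = 64.000000, DF = 0.962464, PV = 61.597690
  t = 2.0000: CF_t = 64.000000, DF = 0.926337, PV = 59.285554
  t = 3.0000: CF_t = 1064.000000, DF = 0.891566, PV = 948.625916
Price P = sum_t PV_t = 1069.509160

Answer: Price = 1069.5092


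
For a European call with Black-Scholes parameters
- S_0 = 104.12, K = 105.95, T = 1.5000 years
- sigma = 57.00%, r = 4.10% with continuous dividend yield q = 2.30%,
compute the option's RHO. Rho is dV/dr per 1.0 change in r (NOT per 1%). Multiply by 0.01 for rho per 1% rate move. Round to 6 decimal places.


d1 = 0.3627705703; d2 = -0.3353340064
phi(d1) = 0.3735364172; exp(-qT) = 0.9660883397; exp(-rT) = 0.9403529457
N(d2) = 0.3686865719
Rho = K*T*exp(-rT)*N(d2) = 105.9500 * 1.5000 * 0.9403529457 * 0.3686865719 = 55.098583

Answer: Rho = 55.098583


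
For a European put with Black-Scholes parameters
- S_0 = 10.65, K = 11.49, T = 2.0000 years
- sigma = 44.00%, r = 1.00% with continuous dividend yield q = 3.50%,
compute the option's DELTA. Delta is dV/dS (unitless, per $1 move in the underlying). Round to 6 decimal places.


Answer: Delta = -0.425817

Derivation:
d1 = 0.1087703797; d2 = -0.5134835878
phi(d1) = 0.3965893046; exp(-qT) = 0.9323938199; exp(-rT) = 0.9801986733
N(-d1) = 0.4566923090
Delta = -exp(-qT) * N(-d1) = -0.9323938199 * 0.4566923090 = -0.425817


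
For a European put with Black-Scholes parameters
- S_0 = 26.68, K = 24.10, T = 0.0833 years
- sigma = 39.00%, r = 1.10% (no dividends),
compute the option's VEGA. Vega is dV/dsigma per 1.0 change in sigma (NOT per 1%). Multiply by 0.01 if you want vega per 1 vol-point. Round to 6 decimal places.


Answer: Vega = 1.922939

Derivation:
d1 = 0.9679538653; d2 = 0.8553930818
phi(d1) = 0.2497222757; exp(-qT) = 1.0000000000; exp(-rT) = 0.9990841197
Vega = S * exp(-qT) * phi(d1) * sqrt(T) = 26.6800 * 1.0000000000 * 0.2497222757 * 0.2886173938 = 1.922939


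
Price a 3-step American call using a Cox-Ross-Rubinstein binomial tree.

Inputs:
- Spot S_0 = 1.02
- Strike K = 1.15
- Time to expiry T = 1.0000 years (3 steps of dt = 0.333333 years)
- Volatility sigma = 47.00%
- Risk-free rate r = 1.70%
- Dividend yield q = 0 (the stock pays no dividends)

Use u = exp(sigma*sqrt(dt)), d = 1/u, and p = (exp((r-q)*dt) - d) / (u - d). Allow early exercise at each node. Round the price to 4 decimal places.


Answer: Price = V(0,0) = 0.1590

Derivation:
dt = T/N = 0.333333
u = exp(sigma*sqrt(dt)) = 1.311740; d = 1/u = 0.762346
p = (exp((r-q)*dt) - d) / (u - d) = 0.442918
Discount per step: exp(-r*dt) = 0.994349
Stock lattice S(k, i) with i counting down-moves:
  k=0: S(0,0) = 1.0200
  k=1: S(1,0) = 1.3380; S(1,1) = 0.7776
  k=2: S(2,0) = 1.7551; S(2,1) = 1.0200; S(2,2) = 0.5928
  k=3: S(3,0) = 2.3022; S(3,1) = 1.3380; S(3,2) = 0.7776; S(3,3) = 0.4519
Terminal payoffs V(N, i) = max(S_T - K, 0):
  V(3,0) = 1.152203; V(3,1) = 0.187975; V(3,2) = 0.000000; V(3,3) = 0.000000
Backward induction: V(k, i) = exp(-r*dt) * [p * V(k+1, i) + (1-p) * V(k+1, i+1)]; then take max(V_cont, immediate exercise) for American.
  V(2,0) = exp(-r*dt) * [p*1.152203 + (1-p)*0.187975] = 0.611574; exercise = 0.605076; V(2,0) = max -> 0.611574
  V(2,1) = exp(-r*dt) * [p*0.187975 + (1-p)*0.000000] = 0.082787; exercise = 0.000000; V(2,1) = max -> 0.082787
  V(2,2) = exp(-r*dt) * [p*0.000000 + (1-p)*0.000000] = 0.000000; exercise = 0.000000; V(2,2) = max -> 0.000000
  V(1,0) = exp(-r*dt) * [p*0.611574 + (1-p)*0.082787] = 0.315205; exercise = 0.187975; V(1,0) = max -> 0.315205
  V(1,1) = exp(-r*dt) * [p*0.082787 + (1-p)*0.000000] = 0.036461; exercise = 0.000000; V(1,1) = max -> 0.036461
  V(0,0) = exp(-r*dt) * [p*0.315205 + (1-p)*0.036461] = 0.159018; exercise = 0.000000; V(0,0) = max -> 0.159018


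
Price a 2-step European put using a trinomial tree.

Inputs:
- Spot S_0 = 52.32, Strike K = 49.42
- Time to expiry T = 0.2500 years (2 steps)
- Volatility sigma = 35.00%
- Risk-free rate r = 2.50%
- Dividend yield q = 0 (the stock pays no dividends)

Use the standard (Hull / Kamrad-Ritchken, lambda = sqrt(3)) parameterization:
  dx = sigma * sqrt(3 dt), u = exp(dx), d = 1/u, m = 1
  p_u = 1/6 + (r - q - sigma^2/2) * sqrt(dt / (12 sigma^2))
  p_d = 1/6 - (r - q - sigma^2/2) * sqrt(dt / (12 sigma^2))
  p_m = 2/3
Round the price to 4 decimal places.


dt = T/N = 0.125000; dx = sigma*sqrt(3*dt) = 0.214330
u = exp(dx) = 1.239032; d = 1/u = 0.807082
p_u = 0.156096, p_m = 0.666667, p_d = 0.177237
Discount per step: exp(-r*dt) = 0.996880
Stock lattice S(k, j) with j the centered position index:
  k=0: S(0,+0) = 52.3200
  k=1: S(1,-1) = 42.2265; S(1,+0) = 52.3200; S(1,+1) = 64.8261
  k=2: S(2,-2) = 34.0802; S(2,-1) = 42.2265; S(2,+0) = 52.3200; S(2,+1) = 64.8261; S(2,+2) = 80.3217
Terminal payoffs V(N, j) = max(K - S_T, 0):
  V(2,-2) = 15.339751; V(2,-1) = 7.193484; V(2,+0) = 0.000000; V(2,+1) = 0.000000; V(2,+2) = 0.000000
Backward induction: V(k, j) = exp(-r*dt) * [p_u * V(k+1, j+1) + p_m * V(k+1, j) + p_d * V(k+1, j-1)]
  V(1,-1) = exp(-r*dt) * [p_u*0.000000 + p_m*7.193484 + p_d*15.339751] = 7.490988
  V(1,+0) = exp(-r*dt) * [p_u*0.000000 + p_m*0.000000 + p_d*7.193484] = 1.270976
  V(1,+1) = exp(-r*dt) * [p_u*0.000000 + p_m*0.000000 + p_d*0.000000] = 0.000000
  V(0,+0) = exp(-r*dt) * [p_u*0.000000 + p_m*1.270976 + p_d*7.490988] = 2.168214

Answer: Price = V(0,0) = 2.1682


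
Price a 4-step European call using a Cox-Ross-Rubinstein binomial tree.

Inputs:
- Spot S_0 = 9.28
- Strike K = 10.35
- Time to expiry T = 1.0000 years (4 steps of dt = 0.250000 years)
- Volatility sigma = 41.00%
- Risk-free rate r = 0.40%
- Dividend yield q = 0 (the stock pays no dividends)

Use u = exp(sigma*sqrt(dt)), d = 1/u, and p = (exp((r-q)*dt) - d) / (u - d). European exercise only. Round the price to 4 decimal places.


Answer: Price = V(0,0) = 1.1734

Derivation:
dt = T/N = 0.250000
u = exp(sigma*sqrt(dt)) = 1.227525; d = 1/u = 0.814647
p = (exp((r-q)*dt) - d) / (u - d) = 0.451352
Discount per step: exp(-r*dt) = 0.999000
Stock lattice S(k, i) with i counting down-moves:
  k=0: S(0,0) = 9.2800
  k=1: S(1,0) = 11.3914; S(1,1) = 7.5599
  k=2: S(2,0) = 13.9833; S(2,1) = 9.2800; S(2,2) = 6.1587
  k=3: S(3,0) = 17.1648; S(3,1) = 11.3914; S(3,2) = 7.5599; S(3,3) = 5.0171
  k=4: S(4,0) = 21.0702; S(4,1) = 13.9833; S(4,2) = 9.2800; S(4,3) = 6.1587; S(4,4) = 4.0872
Terminal payoffs V(N, i) = max(S_T - K, 0):
  V(4,0) = 10.720238; V(4,1) = 3.633269; V(4,2) = 0.000000; V(4,3) = 0.000000; V(4,4) = 0.000000
Backward induction: V(k, i) = exp(-r*dt) * [p * V(k+1, i) + (1-p) * V(k+1, i+1)].
  V(3,0) = exp(-r*dt) * [p*10.720238 + (1-p)*3.633269] = 6.825158
  V(3,1) = exp(-r*dt) * [p*3.633269 + (1-p)*0.000000] = 1.638244
  V(3,2) = exp(-r*dt) * [p*0.000000 + (1-p)*0.000000] = 0.000000
  V(3,3) = exp(-r*dt) * [p*0.000000 + (1-p)*0.000000] = 0.000000
  V(2,0) = exp(-r*dt) * [p*6.825158 + (1-p)*1.638244] = 3.975391
  V(2,1) = exp(-r*dt) * [p*1.638244 + (1-p)*0.000000] = 0.738686
  V(2,2) = exp(-r*dt) * [p*0.000000 + (1-p)*0.000000] = 0.000000
  V(1,0) = exp(-r*dt) * [p*3.975391 + (1-p)*0.738686] = 2.197380
  V(1,1) = exp(-r*dt) * [p*0.738686 + (1-p)*0.000000] = 0.333074
  V(0,0) = exp(-r*dt) * [p*2.197380 + (1-p)*0.333074] = 1.173358


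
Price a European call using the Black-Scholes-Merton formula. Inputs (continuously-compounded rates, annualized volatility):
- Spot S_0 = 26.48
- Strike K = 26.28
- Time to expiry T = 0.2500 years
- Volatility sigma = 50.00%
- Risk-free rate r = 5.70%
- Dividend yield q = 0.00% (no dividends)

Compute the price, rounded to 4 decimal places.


d1 = (ln(S/K) + (r - q + 0.5*sigma^2) * T) / (sigma * sqrt(T)) = 0.21232615
d2 = d1 - sigma * sqrt(T) = -0.03767385
exp(-rT) = 0.98585105; exp(-qT) = 1.00000000
C = S_0 * exp(-qT) * N(d1) - K * exp(-rT) * N(d2)
N(d1) = 0.58407370; N(d2) = 0.48497386
C = 26.4800 * 1.00000000 * 0.58407370 - 26.2800 * 0.98585105 * 0.48497386 = 2.9015

Answer: Price = 2.9015


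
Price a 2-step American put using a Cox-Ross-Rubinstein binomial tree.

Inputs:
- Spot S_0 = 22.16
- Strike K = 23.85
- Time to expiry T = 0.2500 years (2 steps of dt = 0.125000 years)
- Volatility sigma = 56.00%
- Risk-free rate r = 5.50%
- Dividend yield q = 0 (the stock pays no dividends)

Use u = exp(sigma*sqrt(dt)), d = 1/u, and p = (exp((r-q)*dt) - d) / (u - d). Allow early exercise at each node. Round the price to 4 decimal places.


Answer: Price = V(0,0) = 3.4112

Derivation:
dt = T/N = 0.125000
u = exp(sigma*sqrt(dt)) = 1.218950; d = 1/u = 0.820378
p = (exp((r-q)*dt) - d) / (u - d) = 0.467972
Discount per step: exp(-r*dt) = 0.993149
Stock lattice S(k, i) with i counting down-moves:
  k=0: S(0,0) = 22.1600
  k=1: S(1,0) = 27.0119; S(1,1) = 18.1796
  k=2: S(2,0) = 32.9262; S(2,1) = 22.1600; S(2,2) = 14.9141
Terminal payoffs V(N, i) = max(K - S_T, 0):
  V(2,0) = 0.000000; V(2,1) = 1.690000; V(2,2) = 8.935870
Backward induction: V(k, i) = exp(-r*dt) * [p * V(k+1, i) + (1-p) * V(k+1, i+1)]; then take max(V_cont, immediate exercise) for American.
  V(1,0) = exp(-r*dt) * [p*0.000000 + (1-p)*1.690000] = 0.892967; exercise = 0.000000; V(1,0) = max -> 0.892967
  V(1,1) = exp(-r*dt) * [p*1.690000 + (1-p)*8.935870] = 5.507014; exercise = 5.670420; V(1,1) = max -> 5.670420
  V(0,0) = exp(-r*dt) * [p*0.892967 + (1-p)*5.670420] = 3.411173; exercise = 1.690000; V(0,0) = max -> 3.411173


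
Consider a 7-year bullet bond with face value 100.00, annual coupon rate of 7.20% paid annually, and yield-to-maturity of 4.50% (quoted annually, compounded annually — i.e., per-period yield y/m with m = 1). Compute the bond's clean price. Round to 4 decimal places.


Answer: Price = 115.9103

Derivation:
Coupon per period c = face * coupon_rate / m = 7.200000
Periods per year m = 1; per-period yield y/m = 0.045000
Number of cashflows N = 7
Cashflows (t years, CF_t, discount factor 1/(1+y/m)^(m*t), PV):
  t = 1.0000: CF_t = 7.200000, DF = 0.956938, PV = 6.889952
  t = 2.0000: CF_t = 7.200000, DF = 0.915730, PV = 6.593256
  t = 3.0000: CF_t = 7.200000, DF = 0.876297, PV = 6.309336
  t = 4.0000: CF_t = 7.200000, DF = 0.838561, PV = 6.037642
  t = 5.0000: CF_t = 7.200000, DF = 0.802451, PV = 5.777648
  t = 6.0000: CF_t = 7.200000, DF = 0.767896, PV = 5.528849
  t = 7.0000: CF_t = 107.200000, DF = 0.734828, PV = 78.773611
Price P = sum_t PV_t = 115.910293


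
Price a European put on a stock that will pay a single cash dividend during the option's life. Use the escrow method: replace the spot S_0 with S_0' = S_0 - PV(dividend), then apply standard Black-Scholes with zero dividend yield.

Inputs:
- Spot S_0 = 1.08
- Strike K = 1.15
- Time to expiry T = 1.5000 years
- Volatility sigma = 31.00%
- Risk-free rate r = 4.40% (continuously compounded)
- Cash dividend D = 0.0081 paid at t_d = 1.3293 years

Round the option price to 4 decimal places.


PV(D) = D * exp(-r * t_d) = 0.0081 * 0.94318843 = 0.00763983
S_0' = S_0 - PV(D) = 1.0800 - 0.00763983 = 1.07236017
d1 = (ln(S_0'/K) + (r + sigma^2/2)*T) / (sigma*sqrt(T)) = 0.17956352
d2 = d1 - sigma*sqrt(T) = -0.20010739
exp(-rT) = 0.93613086
N(-d1) = 0.42874762; N(-d2) = 0.57930170
P = K * exp(-rT) * N(-d2) - S_0' * N(-d1) = 1.1500 * 0.93613086 * 0.57930170 - 1.07236017 * 0.42874762 = 0.1639

Answer: Price = 0.1639


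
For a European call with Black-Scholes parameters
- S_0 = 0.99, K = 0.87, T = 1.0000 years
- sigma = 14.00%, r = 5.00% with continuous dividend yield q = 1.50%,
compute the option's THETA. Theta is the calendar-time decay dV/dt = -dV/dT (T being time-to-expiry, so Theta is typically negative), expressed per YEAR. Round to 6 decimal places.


d1 = 1.2429409391; d2 = 1.1029409391
phi(d1) = 0.1842632896; exp(-qT) = 0.9851119396; exp(-rT) = 0.9512294245
Theta = -S*exp(-qT)*phi(d1)*sigma/(2*sqrt(T)) - r*K*exp(-rT)*N(d2) + q*S*exp(-qT)*N(d1)
N(d1) = 0.8930552009; N(d2) = 0.8649735929; sqrt(T) = 1.0000000000
Term 1 = -0.9900 * 0.9851119396 * 0.1842632896 * 0.1400 / (2 * 1.0000000000) = -0.0125793337
Term 2 = -0.0500 * 0.8700 * 0.9512294245 * 0.8649735929 = -0.0357912925
Term 3 = 0.0150 * 0.9900 * 0.9851119396 * 0.8930552009 = 0.0130644262
Theta = -0.0125793337 + (-0.0357912925) + (0.0130644262) = -0.035306

Answer: Theta = -0.035306


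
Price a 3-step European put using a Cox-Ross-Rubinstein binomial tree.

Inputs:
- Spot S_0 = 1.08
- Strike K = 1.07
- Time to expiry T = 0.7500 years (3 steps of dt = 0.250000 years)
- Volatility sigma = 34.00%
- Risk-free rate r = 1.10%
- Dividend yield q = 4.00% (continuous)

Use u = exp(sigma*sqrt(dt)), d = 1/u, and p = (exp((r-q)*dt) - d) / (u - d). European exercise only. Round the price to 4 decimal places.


Answer: Price = V(0,0) = 0.1403

Derivation:
dt = T/N = 0.250000
u = exp(sigma*sqrt(dt)) = 1.185305; d = 1/u = 0.843665
p = (exp((r-q)*dt) - d) / (u - d) = 0.436458
Discount per step: exp(-r*dt) = 0.997254
Stock lattice S(k, i) with i counting down-moves:
  k=0: S(0,0) = 1.0800
  k=1: S(1,0) = 1.2801; S(1,1) = 0.9112
  k=2: S(2,0) = 1.5173; S(2,1) = 1.0800; S(2,2) = 0.7687
  k=3: S(3,0) = 1.7985; S(3,1) = 1.2801; S(3,2) = 0.9112; S(3,3) = 0.6485
Terminal payoffs V(N, i) = max(K - S_T, 0):
  V(3,0) = 0.000000; V(3,1) = 0.000000; V(3,2) = 0.158842; V(3,3) = 0.421465
Backward induction: V(k, i) = exp(-r*dt) * [p * V(k+1, i) + (1-p) * V(k+1, i+1)].
  V(2,0) = exp(-r*dt) * [p*0.000000 + (1-p)*0.000000] = 0.000000
  V(2,1) = exp(-r*dt) * [p*0.000000 + (1-p)*0.158842] = 0.089268
  V(2,2) = exp(-r*dt) * [p*0.158842 + (1-p)*0.421465] = 0.305998
  V(1,0) = exp(-r*dt) * [p*0.000000 + (1-p)*0.089268] = 0.050168
  V(1,1) = exp(-r*dt) * [p*0.089268 + (1-p)*0.305998] = 0.210824
  V(0,0) = exp(-r*dt) * [p*0.050168 + (1-p)*0.210824] = 0.140318


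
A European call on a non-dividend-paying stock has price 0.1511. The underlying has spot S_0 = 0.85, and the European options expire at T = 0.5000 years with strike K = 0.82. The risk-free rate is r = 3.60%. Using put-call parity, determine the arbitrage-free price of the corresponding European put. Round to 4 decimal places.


Answer: Put price = 0.1065

Derivation:
Put-call parity: C - P = S_0 * exp(-qT) - K * exp(-rT).
S_0 * exp(-qT) = 0.8500 * 1.00000000 = 0.85000000
K * exp(-rT) = 0.8200 * 0.98216103 = 0.80537205
P = C - S*exp(-qT) + K*exp(-rT)
P = 0.1511 - 0.85000000 + 0.80537205 = 0.1065


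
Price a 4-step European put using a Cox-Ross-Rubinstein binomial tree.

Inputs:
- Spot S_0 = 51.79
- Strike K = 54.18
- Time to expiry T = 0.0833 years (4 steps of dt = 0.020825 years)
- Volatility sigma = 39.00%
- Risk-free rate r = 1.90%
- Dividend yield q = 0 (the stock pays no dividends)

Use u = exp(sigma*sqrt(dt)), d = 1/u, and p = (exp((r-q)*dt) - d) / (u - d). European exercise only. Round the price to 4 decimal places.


Answer: Price = V(0,0) = 3.8203

Derivation:
dt = T/N = 0.020825
u = exp(sigma*sqrt(dt)) = 1.057894; d = 1/u = 0.945274
p = (exp((r-q)*dt) - d) / (u - d) = 0.489448
Discount per step: exp(-r*dt) = 0.999604
Stock lattice S(k, i) with i counting down-moves:
  k=0: S(0,0) = 51.7900
  k=1: S(1,0) = 54.7883; S(1,1) = 48.9557
  k=2: S(2,0) = 57.9603; S(2,1) = 51.7900; S(2,2) = 46.2766
  k=3: S(3,0) = 61.3158; S(3,1) = 54.7883; S(3,2) = 48.9557; S(3,3) = 43.7441
  k=4: S(4,0) = 64.8657; S(4,1) = 57.9603; S(4,2) = 51.7900; S(4,3) = 46.2766; S(4,4) = 41.3501
Terminal payoffs V(N, i) = max(K - S_T, 0):
  V(4,0) = 0.000000; V(4,1) = 0.000000; V(4,2) = 2.390000; V(4,3) = 7.903406; V(4,4) = 12.829872
Backward induction: V(k, i) = exp(-r*dt) * [p * V(k+1, i) + (1-p) * V(k+1, i+1)].
  V(3,0) = exp(-r*dt) * [p*0.000000 + (1-p)*0.000000] = 0.000000
  V(3,1) = exp(-r*dt) * [p*0.000000 + (1-p)*2.390000] = 1.219737
  V(3,2) = exp(-r*dt) * [p*2.390000 + (1-p)*7.903406] = 5.202823
  V(3,3) = exp(-r*dt) * [p*7.903406 + (1-p)*12.829872] = 10.414503
  V(2,0) = exp(-r*dt) * [p*0.000000 + (1-p)*1.219737] = 0.622493
  V(2,1) = exp(-r*dt) * [p*1.219737 + (1-p)*5.202823] = 3.252024
  V(2,2) = exp(-r*dt) * [p*5.202823 + (1-p)*10.414503] = 7.860548
  V(1,0) = exp(-r*dt) * [p*0.622493 + (1-p)*3.252024] = 1.964229
  V(1,1) = exp(-r*dt) * [p*3.252024 + (1-p)*7.860548] = 5.602699
  V(0,0) = exp(-r*dt) * [p*1.964229 + (1-p)*5.602699] = 3.820347


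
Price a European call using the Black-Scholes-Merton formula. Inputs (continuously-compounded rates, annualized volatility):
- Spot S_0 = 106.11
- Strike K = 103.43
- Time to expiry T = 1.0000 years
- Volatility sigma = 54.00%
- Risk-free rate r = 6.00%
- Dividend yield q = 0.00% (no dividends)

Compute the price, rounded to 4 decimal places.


d1 = (ln(S/K) + (r - q + 0.5*sigma^2) * T) / (sigma * sqrt(T)) = 0.42848377
d2 = d1 - sigma * sqrt(T) = -0.11151623
exp(-rT) = 0.94176453; exp(-qT) = 1.00000000
C = S_0 * exp(-qT) * N(d1) - K * exp(-rT) * N(d2)
N(d1) = 0.66585053; N(d2) = 0.45560350
C = 106.1100 * 1.00000000 * 0.66585053 - 103.4300 * 0.94176453 * 0.45560350 = 26.2746

Answer: Price = 26.2746


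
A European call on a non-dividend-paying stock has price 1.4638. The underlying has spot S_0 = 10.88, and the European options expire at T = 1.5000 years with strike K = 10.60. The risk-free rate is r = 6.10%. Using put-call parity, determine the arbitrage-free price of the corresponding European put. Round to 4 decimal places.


Put-call parity: C - P = S_0 * exp(-qT) - K * exp(-rT).
S_0 * exp(-qT) = 10.8800 * 1.00000000 = 10.88000000
K * exp(-rT) = 10.6000 * 0.91256132 = 9.67314995
P = C - S*exp(-qT) + K*exp(-rT)
P = 1.4638 - 10.88000000 + 9.67314995 = 0.2569

Answer: Put price = 0.2569


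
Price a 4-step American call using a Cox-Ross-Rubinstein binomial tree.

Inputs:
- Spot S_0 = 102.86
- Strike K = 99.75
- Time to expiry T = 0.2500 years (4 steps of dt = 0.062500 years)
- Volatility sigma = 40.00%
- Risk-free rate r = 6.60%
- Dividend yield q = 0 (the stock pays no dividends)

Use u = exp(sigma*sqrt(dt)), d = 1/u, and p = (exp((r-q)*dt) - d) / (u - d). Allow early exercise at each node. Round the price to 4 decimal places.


Answer: Price = V(0,0) = 10.5893

Derivation:
dt = T/N = 0.062500
u = exp(sigma*sqrt(dt)) = 1.105171; d = 1/u = 0.904837
p = (exp((r-q)*dt) - d) / (u - d) = 0.495654
Discount per step: exp(-r*dt) = 0.995883
Stock lattice S(k, i) with i counting down-moves:
  k=0: S(0,0) = 102.8600
  k=1: S(1,0) = 113.6779; S(1,1) = 93.0716
  k=2: S(2,0) = 125.6335; S(2,1) = 102.8600; S(2,2) = 84.2146
  k=3: S(3,0) = 138.8465; S(3,1) = 113.6779; S(3,2) = 93.0716; S(3,3) = 76.2006
  k=4: S(4,0) = 153.4491; S(4,1) = 125.6335; S(4,2) = 102.8600; S(4,3) = 84.2146; S(4,4) = 68.9491
Terminal payoffs V(N, i) = max(S_T - K, 0):
  V(4,0) = 53.699088; V(4,1) = 25.883488; V(4,2) = 3.110000; V(4,3) = 0.000000; V(4,4) = 0.000000
Backward induction: V(k, i) = exp(-r*dt) * [p * V(k+1, i) + (1-p) * V(k+1, i+1)]; then take max(V_cont, immediate exercise) for American.
  V(3,0) = exp(-r*dt) * [p*53.699088 + (1-p)*25.883488] = 39.507098; exercise = 39.096477; V(3,0) = max -> 39.507098
  V(3,1) = exp(-r*dt) * [p*25.883488 + (1-p)*3.110000] = 14.338502; exercise = 13.927881; V(3,1) = max -> 14.338502
  V(3,2) = exp(-r*dt) * [p*3.110000 + (1-p)*0.000000] = 1.535138; exercise = 0.000000; V(3,2) = max -> 1.535138
  V(3,3) = exp(-r*dt) * [p*0.000000 + (1-p)*0.000000] = 0.000000; exercise = 0.000000; V(3,3) = max -> 0.000000
  V(2,0) = exp(-r*dt) * [p*39.507098 + (1-p)*14.338502] = 26.703040; exercise = 25.883488; V(2,0) = max -> 26.703040
  V(2,1) = exp(-r*dt) * [p*14.338502 + (1-p)*1.535138] = 7.848734; exercise = 3.110000; V(2,1) = max -> 7.848734
  V(2,2) = exp(-r*dt) * [p*1.535138 + (1-p)*0.000000] = 0.757765; exercise = 0.000000; V(2,2) = max -> 0.757765
  V(1,0) = exp(-r*dt) * [p*26.703040 + (1-p)*7.848734] = 17.123167; exercise = 13.927881; V(1,0) = max -> 17.123167
  V(1,1) = exp(-r*dt) * [p*7.848734 + (1-p)*0.757765] = 4.254845; exercise = 0.000000; V(1,1) = max -> 4.254845
  V(0,0) = exp(-r*dt) * [p*17.123167 + (1-p)*4.254845] = 10.589309; exercise = 3.110000; V(0,0) = max -> 10.589309


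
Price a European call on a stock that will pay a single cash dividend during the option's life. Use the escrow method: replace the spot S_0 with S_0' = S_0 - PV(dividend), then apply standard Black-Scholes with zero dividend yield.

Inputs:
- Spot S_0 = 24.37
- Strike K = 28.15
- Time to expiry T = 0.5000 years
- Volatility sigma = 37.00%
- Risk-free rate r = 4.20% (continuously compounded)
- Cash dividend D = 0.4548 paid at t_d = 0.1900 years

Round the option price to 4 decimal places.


PV(D) = D * exp(-r * t_d) = 0.4548 * 0.99205176 = 0.45118514
S_0' = S_0 - PV(D) = 24.3700 - 0.45118514 = 23.91881486
d1 = (ln(S_0'/K) + (r + sigma^2/2)*T) / (sigma*sqrt(T)) = -0.41148635
d2 = d1 - sigma*sqrt(T) = -0.67311586
exp(-rT) = 0.97921896
N(d1) = 0.34035797; N(d2) = 0.25043679
C = S_0' * N(d1) - K * exp(-rT) * N(d2) = 23.91881486 * 0.34035797 - 28.1500 * 0.97921896 * 0.25043679 = 1.2377

Answer: Price = 1.2377


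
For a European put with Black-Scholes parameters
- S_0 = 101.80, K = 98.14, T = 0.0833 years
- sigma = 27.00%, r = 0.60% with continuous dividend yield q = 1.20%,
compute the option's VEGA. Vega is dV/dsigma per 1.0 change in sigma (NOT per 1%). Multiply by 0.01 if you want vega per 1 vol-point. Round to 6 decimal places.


Answer: Vega = 10.321283

Derivation:
d1 = 0.5024152223; d2 = 0.4244885259
phi(d1) = 0.3516393998; exp(-qT) = 0.9990008994; exp(-rT) = 0.9995003249
Vega = S * exp(-qT) * phi(d1) * sqrt(T) = 101.8000 * 0.9990008994 * 0.3516393998 * 0.2886173938 = 10.321283


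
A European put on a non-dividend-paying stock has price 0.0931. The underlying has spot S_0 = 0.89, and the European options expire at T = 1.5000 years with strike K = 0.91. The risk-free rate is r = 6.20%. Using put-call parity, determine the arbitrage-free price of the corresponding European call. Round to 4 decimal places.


Answer: Call price = 0.1539

Derivation:
Put-call parity: C - P = S_0 * exp(-qT) - K * exp(-rT).
S_0 * exp(-qT) = 0.8900 * 1.00000000 = 0.89000000
K * exp(-rT) = 0.9100 * 0.91119350 = 0.82918609
C = P + S*exp(-qT) - K*exp(-rT)
C = 0.0931 + 0.89000000 - 0.82918609 = 0.1539


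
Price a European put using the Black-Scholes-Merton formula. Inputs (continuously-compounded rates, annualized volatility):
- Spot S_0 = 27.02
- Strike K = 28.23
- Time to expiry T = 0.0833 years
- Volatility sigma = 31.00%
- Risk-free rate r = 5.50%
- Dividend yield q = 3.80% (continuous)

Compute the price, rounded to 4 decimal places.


d1 = (ln(S/K) + (r - q + 0.5*sigma^2) * T) / (sigma * sqrt(T)) = -0.42906726
d2 = d1 - sigma * sqrt(T) = -0.51853865
exp(-rT) = 0.99542898; exp(-qT) = 0.99683960
P = K * exp(-rT) * N(-d2) - S_0 * exp(-qT) * N(-d1)
N(-d1) = 0.66606286; N(-d2) = 0.69795875
P = 28.2300 * 0.99542898 * 0.69795875 - 27.0200 * 0.99683960 * 0.66606286 = 1.6732

Answer: Price = 1.6732


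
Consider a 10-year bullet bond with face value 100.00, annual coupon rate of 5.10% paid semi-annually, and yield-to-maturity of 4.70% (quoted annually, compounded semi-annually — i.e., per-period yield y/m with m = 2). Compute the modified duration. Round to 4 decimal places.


Coupon per period c = face * coupon_rate / m = 2.550000
Periods per year m = 2; per-period yield y/m = 0.023500
Number of cashflows N = 20
Cashflows (t years, CF_t, discount factor 1/(1+y/m)^(m*t), PV):
  t = 0.5000: CF_t = 2.550000, DF = 0.977040, PV = 2.491451
  t = 1.0000: CF_t = 2.550000, DF = 0.954606, PV = 2.434246
  t = 1.5000: CF_t = 2.550000, DF = 0.932688, PV = 2.378355
  t = 2.0000: CF_t = 2.550000, DF = 0.911273, PV = 2.323747
  t = 2.5000: CF_t = 2.550000, DF = 0.890350, PV = 2.270393
  t = 3.0000: CF_t = 2.550000, DF = 0.869907, PV = 2.218263
  t = 3.5000: CF_t = 2.550000, DF = 0.849934, PV = 2.167331
  t = 4.0000: CF_t = 2.550000, DF = 0.830419, PV = 2.117568
  t = 4.5000: CF_t = 2.550000, DF = 0.811352, PV = 2.068948
  t = 5.0000: CF_t = 2.550000, DF = 0.792723, PV = 2.021444
  t = 5.5000: CF_t = 2.550000, DF = 0.774522, PV = 1.975031
  t = 6.0000: CF_t = 2.550000, DF = 0.756739, PV = 1.929683
  t = 6.5000: CF_t = 2.550000, DF = 0.739363, PV = 1.885377
  t = 7.0000: CF_t = 2.550000, DF = 0.722387, PV = 1.842088
  t = 7.5000: CF_t = 2.550000, DF = 0.705801, PV = 1.799793
  t = 8.0000: CF_t = 2.550000, DF = 0.689596, PV = 1.758469
  t = 8.5000: CF_t = 2.550000, DF = 0.673762, PV = 1.718093
  t = 9.0000: CF_t = 2.550000, DF = 0.658292, PV = 1.678645
  t = 9.5000: CF_t = 2.550000, DF = 0.643178, PV = 1.640103
  t = 10.0000: CF_t = 102.550000, DF = 0.628410, PV = 64.443441
Price P = sum_t PV_t = 103.162468
First compute Macaulay numerator sum_t t * PV_t:
  t * PV_t at t = 0.5000: 1.245725
  t * PV_t at t = 1.0000: 2.434246
  t * PV_t at t = 1.5000: 3.567532
  t * PV_t at t = 2.0000: 4.647493
  t * PV_t at t = 2.5000: 5.675981
  t * PV_t at t = 3.0000: 6.654790
  t * PV_t at t = 3.5000: 7.585659
  t * PV_t at t = 4.0000: 8.470273
  t * PV_t at t = 4.5000: 9.310266
  t * PV_t at t = 5.0000: 10.107220
  t * PV_t at t = 5.5000: 10.862669
  t * PV_t at t = 6.0000: 11.578099
  t * PV_t at t = 6.5000: 12.254950
  t * PV_t at t = 7.0000: 12.894614
  t * PV_t at t = 7.5000: 13.498445
  t * PV_t at t = 8.0000: 14.067749
  t * PV_t at t = 8.5000: 14.603794
  t * PV_t at t = 9.0000: 15.107808
  t * PV_t at t = 9.5000: 15.580977
  t * PV_t at t = 10.0000: 644.434414
Macaulay duration D = 824.582705 / 103.162468 = 7.993049
Modified duration = D / (1 + y/m) = 7.993049 / (1 + 0.023500) = 7.809526

Answer: Modified duration = 7.8095


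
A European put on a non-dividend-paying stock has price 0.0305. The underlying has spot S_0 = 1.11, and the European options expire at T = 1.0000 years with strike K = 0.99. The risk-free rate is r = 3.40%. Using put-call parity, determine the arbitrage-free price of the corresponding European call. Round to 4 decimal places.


Put-call parity: C - P = S_0 * exp(-qT) - K * exp(-rT).
S_0 * exp(-qT) = 1.1100 * 1.00000000 = 1.11000000
K * exp(-rT) = 0.9900 * 0.96657150 = 0.95690579
C = P + S*exp(-qT) - K*exp(-rT)
C = 0.0305 + 1.11000000 - 0.95690579 = 0.1836

Answer: Call price = 0.1836


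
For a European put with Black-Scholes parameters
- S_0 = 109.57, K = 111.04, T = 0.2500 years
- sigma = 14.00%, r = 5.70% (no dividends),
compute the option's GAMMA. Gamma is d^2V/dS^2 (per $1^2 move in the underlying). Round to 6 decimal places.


Answer: Gamma = 0.051954

Derivation:
d1 = 0.0481873951; d2 = -0.0218126049
phi(d1) = 0.3984793722; exp(-qT) = 1.0000000000; exp(-rT) = 0.9858510507
Gamma = exp(-qT) * phi(d1) / (S * sigma * sqrt(T)) = 1.0000000000 * 0.3984793722 / (109.5700 * 0.1400 * 0.5000000000) = 0.051954


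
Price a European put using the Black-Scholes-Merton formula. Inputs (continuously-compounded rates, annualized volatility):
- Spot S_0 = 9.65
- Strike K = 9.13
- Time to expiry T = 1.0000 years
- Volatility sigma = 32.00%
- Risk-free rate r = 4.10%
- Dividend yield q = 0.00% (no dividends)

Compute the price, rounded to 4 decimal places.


Answer: Price = 0.7792

Derivation:
d1 = (ln(S/K) + (r - q + 0.5*sigma^2) * T) / (sigma * sqrt(T)) = 0.46122569
d2 = d1 - sigma * sqrt(T) = 0.14122569
exp(-rT) = 0.95982913; exp(-qT) = 1.00000000
P = K * exp(-rT) * N(-d2) - S_0 * exp(-qT) * N(-d1)
N(-d1) = 0.32231835; N(-d2) = 0.44384583
P = 9.1300 * 0.95982913 * 0.44384583 - 9.6500 * 1.00000000 * 0.32231835 = 0.7792


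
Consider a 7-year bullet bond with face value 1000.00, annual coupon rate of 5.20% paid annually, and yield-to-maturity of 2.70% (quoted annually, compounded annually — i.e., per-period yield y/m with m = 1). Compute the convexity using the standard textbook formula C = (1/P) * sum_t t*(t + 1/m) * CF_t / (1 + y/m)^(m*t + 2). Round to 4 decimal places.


Coupon per period c = face * coupon_rate / m = 52.000000
Periods per year m = 1; per-period yield y/m = 0.027000
Number of cashflows N = 7
Cashflows (t years, CF_t, discount factor 1/(1+y/m)^(m*t), PV):
  t = 1.0000: CF_t = 52.000000, DF = 0.973710, PV = 50.632911
  t = 2.0000: CF_t = 52.000000, DF = 0.948111, PV = 49.301764
  t = 3.0000: CF_t = 52.000000, DF = 0.923185, PV = 48.005612
  t = 4.0000: CF_t = 52.000000, DF = 0.898914, PV = 46.743537
  t = 5.0000: CF_t = 52.000000, DF = 0.875282, PV = 45.514641
  t = 6.0000: CF_t = 52.000000, DF = 0.852270, PV = 44.318054
  t = 7.0000: CF_t = 1052.000000, DF = 0.829864, PV = 873.016867
Price P = sum_t PV_t = 1157.533387
Convexity numerator sum_t t*(t + 1/m) * CF_t / (1+y/m)^(m*t + 2):
  t = 1.0000: term = 96.011224
  t = 2.0000: term = 280.461220
  t = 3.0000: term = 546.175697
  t = 4.0000: term = 886.361079
  t = 5.0000: term = 1294.587750
  t = 6.0000: term = 1764.773953
  t = 7.0000: term = 46352.138384
Convexity = (1/P) * sum = 51220.509309 / 1157.533387 = 44.249704

Answer: Convexity = 44.2497


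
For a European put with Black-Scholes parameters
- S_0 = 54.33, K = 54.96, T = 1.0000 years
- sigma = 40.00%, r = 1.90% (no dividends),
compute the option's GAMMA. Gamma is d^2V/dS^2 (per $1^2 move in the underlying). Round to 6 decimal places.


d1 = 0.2186772816; d2 = -0.1813227184
phi(d1) = 0.3895167503; exp(-qT) = 1.0000000000; exp(-rT) = 0.9811793622
Gamma = exp(-qT) * phi(d1) / (S * sigma * sqrt(T)) = 1.0000000000 * 0.3895167503 / (54.3300 * 0.4000 * 1.0000000000) = 0.017924

Answer: Gamma = 0.017924


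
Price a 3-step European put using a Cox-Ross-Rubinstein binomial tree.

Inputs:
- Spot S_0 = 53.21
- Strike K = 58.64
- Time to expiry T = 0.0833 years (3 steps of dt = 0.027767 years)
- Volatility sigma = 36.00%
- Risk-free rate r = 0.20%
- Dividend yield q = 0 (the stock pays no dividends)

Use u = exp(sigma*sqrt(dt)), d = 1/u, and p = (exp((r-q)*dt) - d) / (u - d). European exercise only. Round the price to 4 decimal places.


Answer: Price = V(0,0) = 5.9993

Derivation:
dt = T/N = 0.027767
u = exp(sigma*sqrt(dt)) = 1.061824; d = 1/u = 0.941776
p = (exp((r-q)*dt) - d) / (u - d) = 0.485470
Discount per step: exp(-r*dt) = 0.999944
Stock lattice S(k, i) with i counting down-moves:
  k=0: S(0,0) = 53.2100
  k=1: S(1,0) = 56.4996; S(1,1) = 50.1119
  k=2: S(2,0) = 59.9927; S(2,1) = 53.2100; S(2,2) = 47.1942
  k=3: S(3,0) = 63.7016; S(3,1) = 56.4996; S(3,2) = 50.1119; S(3,3) = 44.4463
Terminal payoffs V(N, i) = max(K - S_T, 0):
  V(3,0) = 0.000000; V(3,1) = 2.140355; V(3,2) = 8.528108; V(3,3) = 14.193672
Backward induction: V(k, i) = exp(-r*dt) * [p * V(k+1, i) + (1-p) * V(k+1, i+1)].
  V(2,0) = exp(-r*dt) * [p*0.000000 + (1-p)*2.140355] = 1.101216
  V(2,1) = exp(-r*dt) * [p*2.140355 + (1-p)*8.528108] = 5.426744
  V(2,2) = exp(-r*dt) * [p*8.528108 + (1-p)*14.193672] = 11.442574
  V(1,0) = exp(-r*dt) * [p*1.101216 + (1-p)*5.426744] = 3.326644
  V(1,1) = exp(-r*dt) * [p*5.426744 + (1-p)*11.442574] = 8.521595
  V(0,0) = exp(-r*dt) * [p*3.326644 + (1-p)*8.521595] = 5.999269


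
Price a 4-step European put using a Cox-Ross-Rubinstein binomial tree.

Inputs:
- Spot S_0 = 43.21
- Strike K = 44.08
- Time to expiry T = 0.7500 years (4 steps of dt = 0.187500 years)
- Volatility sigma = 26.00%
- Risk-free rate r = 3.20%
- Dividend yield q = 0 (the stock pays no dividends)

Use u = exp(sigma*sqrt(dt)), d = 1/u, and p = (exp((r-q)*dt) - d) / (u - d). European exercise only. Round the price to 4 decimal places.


dt = T/N = 0.187500
u = exp(sigma*sqrt(dt)) = 1.119165; d = 1/u = 0.893523
p = (exp((r-q)*dt) - d) / (u - d) = 0.498555
Discount per step: exp(-r*dt) = 0.994018
Stock lattice S(k, i) with i counting down-moves:
  k=0: S(0,0) = 43.2100
  k=1: S(1,0) = 48.3591; S(1,1) = 38.6091
  k=2: S(2,0) = 54.1219; S(2,1) = 43.2100; S(2,2) = 34.4981
  k=3: S(3,0) = 60.5713; S(3,1) = 48.3591; S(3,2) = 38.6091; S(3,3) = 30.8249
  k=4: S(4,0) = 67.7894; S(4,1) = 54.1219; S(4,2) = 43.2100; S(4,3) = 34.4981; S(4,4) = 27.5427
Terminal payoffs V(N, i) = max(K - S_T, 0):
  V(4,0) = 0.000000; V(4,1) = 0.000000; V(4,2) = 0.870000; V(4,3) = 9.581862; V(4,4) = 16.537267
Backward induction: V(k, i) = exp(-r*dt) * [p * V(k+1, i) + (1-p) * V(k+1, i+1)].
  V(3,0) = exp(-r*dt) * [p*0.000000 + (1-p)*0.000000] = 0.000000
  V(3,1) = exp(-r*dt) * [p*0.000000 + (1-p)*0.870000] = 0.433648
  V(3,2) = exp(-r*dt) * [p*0.870000 + (1-p)*9.581862] = 5.207187
  V(3,3) = exp(-r*dt) * [p*9.581862 + (1-p)*16.537267] = 12.991435
  V(2,0) = exp(-r*dt) * [p*0.000000 + (1-p)*0.433648] = 0.216150
  V(2,1) = exp(-r*dt) * [p*0.433648 + (1-p)*5.207187] = 2.810404
  V(2,2) = exp(-r*dt) * [p*5.207187 + (1-p)*12.991435] = 9.056063
  V(1,0) = exp(-r*dt) * [p*0.216150 + (1-p)*2.810404] = 1.507952
  V(1,1) = exp(-r*dt) * [p*2.810404 + (1-p)*9.056063] = 5.906715
  V(0,0) = exp(-r*dt) * [p*1.507952 + (1-p)*5.906715] = 3.691476

Answer: Price = V(0,0) = 3.6915


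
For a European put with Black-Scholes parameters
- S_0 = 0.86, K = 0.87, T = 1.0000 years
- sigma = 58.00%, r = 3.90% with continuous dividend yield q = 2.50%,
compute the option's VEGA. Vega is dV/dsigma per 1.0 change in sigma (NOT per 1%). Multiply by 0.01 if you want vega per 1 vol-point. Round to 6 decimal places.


d1 = 0.2942054786; d2 = -0.2857945214
phi(d1) = 0.3820449661; exp(-qT) = 0.9753099120; exp(-rT) = 0.9617507091
Vega = S * exp(-qT) * phi(d1) * sqrt(T) = 0.8600 * 0.9753099120 * 0.3820449661 * 1.0000000000 = 0.320447

Answer: Vega = 0.320447


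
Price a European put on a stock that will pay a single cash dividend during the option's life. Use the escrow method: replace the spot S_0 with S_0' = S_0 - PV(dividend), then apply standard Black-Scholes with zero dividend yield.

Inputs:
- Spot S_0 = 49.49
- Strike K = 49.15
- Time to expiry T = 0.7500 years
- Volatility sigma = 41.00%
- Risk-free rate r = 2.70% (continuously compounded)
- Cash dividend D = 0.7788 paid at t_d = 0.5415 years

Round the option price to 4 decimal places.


Answer: Price = 6.5509

Derivation:
PV(D) = D * exp(-r * t_d) = 0.7788 * 0.98548586 = 0.76749639
S_0' = S_0 - PV(D) = 49.4900 - 0.76749639 = 48.72250361
d1 = (ln(S_0'/K) + (r + sigma^2/2)*T) / (sigma*sqrt(T)) = 0.20996304
d2 = d1 - sigma*sqrt(T) = -0.14510738
exp(-rT) = 0.97995365
N(-d1) = 0.41684826; N(-d2) = 0.55768695
P = K * exp(-rT) * N(-d2) - S_0' * N(-d1) = 49.1500 * 0.97995365 * 0.55768695 - 48.72250361 * 0.41684826 = 6.5509
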